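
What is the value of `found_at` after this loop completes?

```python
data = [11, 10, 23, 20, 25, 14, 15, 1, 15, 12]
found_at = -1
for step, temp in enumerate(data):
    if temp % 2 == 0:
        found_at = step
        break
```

First even number index in [11, 10, 23, 20, 25, 14, 15, 1, 15, 12]
`found_at` takes the values: -1 → 1

Answer: 1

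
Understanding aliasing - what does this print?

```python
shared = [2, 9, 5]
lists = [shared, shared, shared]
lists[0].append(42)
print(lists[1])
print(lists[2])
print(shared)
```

Key concept: list of same reference.
Step by step:
`shared = [2, 9, 5]` → shared = [2, 9, 5]
`lists = [shared, shared, shared]` → lists = [[2, 9, 5], [2, 9, 5], [2, 9, 5]]
`lists[0].append(42)` → shared = [2, 9, 5, 42]; lists = [[2, 9, 5, 42], [2, 9, 5, 42], [2, 9, 5, 42]]
`print(lists[1])` → prints [2, 9, 5, 42]
`print(lists[2])` → prints [2, 9, 5, 42]
`print(shared)` → prints [2, 9, 5, 42]

Answer:
[2, 9, 5, 42]
[2, 9, 5, 42]
[2, 9, 5, 42]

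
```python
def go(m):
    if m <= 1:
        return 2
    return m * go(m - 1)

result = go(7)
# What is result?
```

go(7) = 7 * 6 * 5 * 4 * 3 * 2 * 2 = 10080

Answer: 10080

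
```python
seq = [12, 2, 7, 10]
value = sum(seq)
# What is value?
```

Trace:
`seq = [12, 2, 7, 10]` → seq = [12, 2, 7, 10]
`value = sum(seq)` → value = 31
So value = 31

Answer: 31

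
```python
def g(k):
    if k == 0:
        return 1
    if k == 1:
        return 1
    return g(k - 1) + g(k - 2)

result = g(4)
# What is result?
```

Build up from base cases: g(0)=1, g(1)=1, g(2)=2, g(3)=3, g(4)=5

Answer: 5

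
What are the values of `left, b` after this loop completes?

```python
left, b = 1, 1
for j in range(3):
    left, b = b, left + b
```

Fibonacci: after 3 iterations
`left, b` takes the values: (1, 1) → (1, 2) → (2, 3) → (3, 5)

Answer: 3, 5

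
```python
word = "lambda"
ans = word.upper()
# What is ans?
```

Trace:
`word = "lambda"` → word = 'lambda'
`ans = word.upper()` → ans = 'LAMBDA'
So ans = 'LAMBDA'

Answer: 'LAMBDA'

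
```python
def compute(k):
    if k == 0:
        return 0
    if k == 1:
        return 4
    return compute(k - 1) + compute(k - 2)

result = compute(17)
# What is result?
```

Build up from base cases: compute(0)=0, compute(1)=4, compute(2)=4, compute(3)=8, compute(4)=12, compute(5)=20, compute(6)=32, ..., compute(17)=6388

Answer: 6388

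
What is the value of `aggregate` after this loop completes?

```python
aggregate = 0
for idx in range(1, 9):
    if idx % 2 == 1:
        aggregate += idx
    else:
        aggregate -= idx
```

Add odd, subtract even
`aggregate` takes the values: 0 → 1 → -1 → 2 → -2 → 3 → -3 → 4 → -4

Answer: -4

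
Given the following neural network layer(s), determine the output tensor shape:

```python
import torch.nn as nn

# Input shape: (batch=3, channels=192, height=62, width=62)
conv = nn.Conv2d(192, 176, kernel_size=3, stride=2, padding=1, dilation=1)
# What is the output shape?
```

Input: (3, 192, 62, 62) -> Output: (3, 176, 31, 31)

Answer: (3, 176, 31, 31)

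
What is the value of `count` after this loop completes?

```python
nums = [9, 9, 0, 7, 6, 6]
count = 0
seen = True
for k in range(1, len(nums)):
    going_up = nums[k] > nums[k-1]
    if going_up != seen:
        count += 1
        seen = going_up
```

Count direction changes in [9, 9, 0, 7, 6, 6]
`count` takes the values: 0 → 1 → 2 → 3

Answer: 3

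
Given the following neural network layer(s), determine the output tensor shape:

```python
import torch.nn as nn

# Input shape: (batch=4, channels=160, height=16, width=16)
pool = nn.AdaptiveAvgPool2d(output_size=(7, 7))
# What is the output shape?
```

Input: (4, 160, 16, 16) -> Output: (4, 160, 7, 7)

Answer: (4, 160, 7, 7)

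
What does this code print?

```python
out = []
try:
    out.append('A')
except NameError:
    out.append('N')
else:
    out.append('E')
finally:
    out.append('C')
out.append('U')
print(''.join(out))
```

Execution trace: 'A' (try body, no exception) → 'E' (else) → 'C' (finally) → 'U' (after the try/except). Output: AECU

Answer: AECU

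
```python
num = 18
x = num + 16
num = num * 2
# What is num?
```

Trace:
`num = 18` → num = 18
`x = num + 16` → x = 34
`num = num * 2` → num = 36
So num = 36

Answer: 36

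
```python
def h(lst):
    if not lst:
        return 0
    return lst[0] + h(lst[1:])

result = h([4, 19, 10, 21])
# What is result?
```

4 + 19 + 10 + 21 + 0 = 54

Answer: 54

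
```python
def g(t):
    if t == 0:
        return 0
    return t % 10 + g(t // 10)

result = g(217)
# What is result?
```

Sum of digits of 217: 7 + 1 + 2 = 10

Answer: 10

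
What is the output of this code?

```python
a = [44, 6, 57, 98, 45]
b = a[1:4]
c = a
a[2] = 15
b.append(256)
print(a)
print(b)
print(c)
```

Key concept: slice vs alias.
Step by step:
`a = [44, 6, 57, 98, 45]` → a = [44, 6, 57, 98, 45]
`b = a[1:4]` → b = [6, 57, 98]
`c = a` → c = [44, 6, 57, 98, 45] (same object as a)
`a[2] = 15` → a = [44, 6, 15, 98, 45] (same object as c); c = [44, 6, 15, 98, 45] (same object as a)
`b.append(256)` → b = [6, 57, 98, 256]
`print(a)` → prints [44, 6, 15, 98, 45]
`print(b)` → prints [6, 57, 98, 256]
`print(c)` → prints [44, 6, 15, 98, 45]

Answer:
[44, 6, 15, 98, 45]
[6, 57, 98, 256]
[44, 6, 15, 98, 45]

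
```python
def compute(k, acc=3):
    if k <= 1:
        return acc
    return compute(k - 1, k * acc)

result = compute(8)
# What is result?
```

Accumulator trace (n, acc): (8, 3) -> (7, 24) -> (6, 168) -> (5, 1008) -> (4, 5040) -> (3, 20160) -> (2, 60480) -> (1, 120960) -> return 120960

Answer: 120960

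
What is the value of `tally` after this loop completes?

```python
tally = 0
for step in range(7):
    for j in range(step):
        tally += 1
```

Triangle number: 0+1+2+...+6
`tally` takes the values: 0 → 1 → 2 → 3 → 4 → 5 → 6 → 7 → 8 → 9 → 10 → 11 → 12 → 13 → 14 → 15 → 16 → 17 → 18 → 19 → 20 → 21

Answer: 21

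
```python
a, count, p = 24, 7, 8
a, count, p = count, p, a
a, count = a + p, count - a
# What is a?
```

Trace:
`a, count, p = 24, 7, 8` → a = 24; count = 7; p = 8
`a, count, p = count, p, a` → a = 7; count = 8; p = 24
`a, count = a + p, count - a` → a = 31; count = 1
So a = 31

Answer: 31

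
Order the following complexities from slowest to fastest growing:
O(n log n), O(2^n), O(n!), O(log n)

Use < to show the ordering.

Ordered by growth rate: O(log n) < O(n log n) < O(2^n) < O(n!)

Answer: O(log n) < O(n log n) < O(2^n) < O(n!)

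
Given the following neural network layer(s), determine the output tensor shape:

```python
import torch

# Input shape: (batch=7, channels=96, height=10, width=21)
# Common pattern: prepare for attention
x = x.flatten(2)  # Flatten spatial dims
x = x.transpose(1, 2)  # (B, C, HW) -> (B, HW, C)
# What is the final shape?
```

Input: (7, 96, 10, 21) -> after flatten(2): (7, 96, 210) -> Output: (7, 210, 96)

Answer: (7, 210, 96)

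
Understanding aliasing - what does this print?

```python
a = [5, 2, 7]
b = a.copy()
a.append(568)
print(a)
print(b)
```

Key concept: list.copy() creates independent copy.
Step by step:
`a = [5, 2, 7]` → a = [5, 2, 7]
`b = a.copy()` → b = [5, 2, 7]
`a.append(568)` → a = [5, 2, 7, 568]
`print(a)` → prints [5, 2, 7, 568]
`print(b)` → prints [5, 2, 7]

Answer:
[5, 2, 7, 568]
[5, 2, 7]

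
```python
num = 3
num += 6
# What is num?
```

Trace:
`num = 3` → num = 3
`num += 6` → num = 9
So num = 9

Answer: 9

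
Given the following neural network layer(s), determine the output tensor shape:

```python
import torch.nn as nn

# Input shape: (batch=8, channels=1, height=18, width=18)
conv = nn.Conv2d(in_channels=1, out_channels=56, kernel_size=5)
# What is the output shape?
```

Input: (8, 1, 18, 18) -> Output: (8, 56, 14, 14)

Answer: (8, 56, 14, 14)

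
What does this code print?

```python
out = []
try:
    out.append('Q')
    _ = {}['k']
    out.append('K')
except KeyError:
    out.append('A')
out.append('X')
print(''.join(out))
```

Execution trace: 'Q' (try body) → 'A' (except KeyError) → 'X' (after the try/except). Output: QAX

Answer: QAX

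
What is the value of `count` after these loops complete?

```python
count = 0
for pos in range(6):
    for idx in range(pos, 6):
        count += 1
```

Upper triangle: 6 + 5 + ... + 1
`count` takes the values: 0 → 1 → 2 → 3 → 4 → 5 → 6 → 7 → 8 → 9 → 10 → 11 → 12 → 13 → 14 → 15 → 16 → 17 → 18 → 19 → 20 → 21

Answer: 21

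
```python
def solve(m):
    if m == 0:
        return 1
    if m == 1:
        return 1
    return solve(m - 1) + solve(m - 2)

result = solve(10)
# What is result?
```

Build up from base cases: solve(0)=1, solve(1)=1, solve(2)=2, solve(3)=3, solve(4)=5, solve(5)=8, solve(6)=13, ..., solve(10)=89

Answer: 89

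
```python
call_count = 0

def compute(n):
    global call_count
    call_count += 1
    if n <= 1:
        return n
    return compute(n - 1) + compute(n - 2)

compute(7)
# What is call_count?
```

Calls(n) = 1 + Calls(n-1) + Calls(n-2); Calls(0)=Calls(1)=1. For n=7 this gives 41.

Answer: 41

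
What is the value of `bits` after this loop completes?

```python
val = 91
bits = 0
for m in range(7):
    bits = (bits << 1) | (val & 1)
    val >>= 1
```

Reverse lowest 7 bits of 91
`bits` takes the values: 0 → 1 → 3 → 6 → 13 → 27 → 54 → 109

Answer: 109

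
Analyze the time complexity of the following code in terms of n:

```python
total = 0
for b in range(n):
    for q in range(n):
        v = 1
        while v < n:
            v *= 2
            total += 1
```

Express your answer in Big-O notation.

Each loop level contributes: n × n × log n. Multiplying the contributions gives O(n^2 log n).

Answer: O(n^2 log n)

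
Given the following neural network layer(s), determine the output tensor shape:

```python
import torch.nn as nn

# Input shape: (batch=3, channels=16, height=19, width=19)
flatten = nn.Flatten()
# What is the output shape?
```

Input: (3, 16, 19, 19) -> Output: (3, 5776)

Answer: (3, 5776)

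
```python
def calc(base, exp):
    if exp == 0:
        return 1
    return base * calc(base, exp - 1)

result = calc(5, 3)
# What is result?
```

calc(5, 3) = 5 * 5 * 5 = 125

Answer: 125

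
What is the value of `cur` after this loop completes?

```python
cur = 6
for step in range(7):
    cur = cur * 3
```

Multiply by 3, 7 times: 6 * 3^7 = 13122
`cur` takes the values: 6 → 18 → 54 → 162 → 486 → 1458 → 4374 → 13122

Answer: 13122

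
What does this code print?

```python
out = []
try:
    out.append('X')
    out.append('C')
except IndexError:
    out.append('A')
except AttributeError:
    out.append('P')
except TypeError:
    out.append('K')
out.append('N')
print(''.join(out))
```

Execution trace: 'X' (try body) → 'C' (try body, no exception) → 'N' (after the try/except). Output: XCN

Answer: XCN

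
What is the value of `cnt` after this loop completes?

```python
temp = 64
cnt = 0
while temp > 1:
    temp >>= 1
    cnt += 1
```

Count right shifts until 1
`cnt` takes the values: 0 → 1 → 2 → 3 → 4 → 5 → 6

Answer: 6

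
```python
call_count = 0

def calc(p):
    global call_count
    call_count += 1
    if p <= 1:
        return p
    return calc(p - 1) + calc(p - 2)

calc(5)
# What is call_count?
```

Calls(p) = 1 + Calls(p-1) + Calls(p-2); Calls(0)=Calls(1)=1. For p=5 this gives 15.

Answer: 15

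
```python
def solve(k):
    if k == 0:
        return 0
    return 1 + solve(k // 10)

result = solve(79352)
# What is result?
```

Count of digits of 79352: 5

Answer: 5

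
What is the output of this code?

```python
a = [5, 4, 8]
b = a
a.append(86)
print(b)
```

Key concept: basic list aliasing.
Step by step:
`a = [5, 4, 8]` → a = [5, 4, 8]
`b = a` → b = [5, 4, 8] (same object as a)
`a.append(86)` → a = [5, 4, 8, 86] (same object as b); b = [5, 4, 8, 86] (same object as a)
`print(b)` → prints [5, 4, 8, 86]

Answer: [5, 4, 8, 86]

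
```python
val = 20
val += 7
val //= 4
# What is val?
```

Trace:
`val = 20` → val = 20
`val += 7` → val = 27
`val //= 4` → val = 6
So val = 6

Answer: 6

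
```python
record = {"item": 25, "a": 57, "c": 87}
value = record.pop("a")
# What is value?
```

Trace:
`record = {"item": 25, "a": 57, "c": 87}` → record = {'item': 25, 'a': 57, 'c': 87}
`value = record.pop("a")` → record = {'item': 25, 'c': 87}; value = 57
So value = 57

Answer: 57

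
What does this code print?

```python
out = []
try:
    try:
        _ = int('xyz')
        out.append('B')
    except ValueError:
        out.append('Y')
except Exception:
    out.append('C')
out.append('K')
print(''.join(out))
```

Execution trace: 'Y' (inner except ValueError) → 'K' (after the try/except). Output: YK

Answer: YK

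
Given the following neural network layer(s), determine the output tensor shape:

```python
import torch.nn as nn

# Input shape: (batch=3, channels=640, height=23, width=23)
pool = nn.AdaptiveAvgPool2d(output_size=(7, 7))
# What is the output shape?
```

Input: (3, 640, 23, 23) -> Output: (3, 640, 7, 7)

Answer: (3, 640, 7, 7)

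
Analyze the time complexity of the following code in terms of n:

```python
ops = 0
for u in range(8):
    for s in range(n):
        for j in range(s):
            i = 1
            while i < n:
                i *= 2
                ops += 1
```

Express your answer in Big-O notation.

Each loop level contributes: 1 × n × n × log n. Multiplying the contributions gives O(n^2 log n).

Answer: O(n^2 log n)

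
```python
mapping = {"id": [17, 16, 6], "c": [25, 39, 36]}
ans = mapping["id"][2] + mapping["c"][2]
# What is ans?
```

Trace:
`mapping = {"id": [17, 16, 6], "c": [25, 39, 36]}` → mapping = {'id': [17, 16, 6], 'c': [25, 39, 36]}
`ans = mapping["id"][2] + mapping["c"][2]` → ans = 42
So ans = 42

Answer: 42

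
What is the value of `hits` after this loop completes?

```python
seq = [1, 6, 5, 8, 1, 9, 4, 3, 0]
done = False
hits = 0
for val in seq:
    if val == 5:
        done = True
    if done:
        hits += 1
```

Count elements after first 5 in [1, 6, 5, 8, 1, 9, 4, 3, 0]
`hits` takes the values: 0 → 1 → 2 → 3 → 4 → 5 → 6 → 7

Answer: 7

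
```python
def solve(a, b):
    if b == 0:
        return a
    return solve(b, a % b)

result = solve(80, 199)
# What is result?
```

solve(80, 199) -> solve(199, 80) -> solve(80, 39) -> solve(39, 2) -> solve(2, 1) -> solve(1, 0) -> 1

Answer: 1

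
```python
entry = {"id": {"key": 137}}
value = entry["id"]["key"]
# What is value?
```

Trace:
`entry = {"id": {"key": 137}}` → entry = {'id': {'key': 137}}
`value = entry["id"]["key"]` → value = 137
So value = 137

Answer: 137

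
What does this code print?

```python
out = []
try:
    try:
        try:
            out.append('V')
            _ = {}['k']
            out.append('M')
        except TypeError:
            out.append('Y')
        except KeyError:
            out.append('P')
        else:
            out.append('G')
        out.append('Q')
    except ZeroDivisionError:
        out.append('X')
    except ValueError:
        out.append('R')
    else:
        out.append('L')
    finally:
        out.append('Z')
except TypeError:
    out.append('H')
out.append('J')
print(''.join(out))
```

Execution trace: 'V' (inner try body) → 'P' (inner except KeyError) → 'Q' (try body, no exception) → 'L' (else) → 'Z' (finally) → 'J' (after the try/except). Output: VPQLZJ

Answer: VPQLZJ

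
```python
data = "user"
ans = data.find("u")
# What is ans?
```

Trace:
`data = "user"` → data = 'user'
`ans = data.find("u")` → ans = 0
So ans = 0

Answer: 0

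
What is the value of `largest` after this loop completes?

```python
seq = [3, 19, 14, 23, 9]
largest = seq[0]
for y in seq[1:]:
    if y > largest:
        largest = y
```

Maximum of [3, 19, 14, 23, 9]
`largest` takes the values: 3 → 19 → 23

Answer: 23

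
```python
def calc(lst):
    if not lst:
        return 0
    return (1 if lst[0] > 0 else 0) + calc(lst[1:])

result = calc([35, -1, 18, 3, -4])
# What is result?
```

Count of positive elements in [35, -1, 18, 3, -4] = 3

Answer: 3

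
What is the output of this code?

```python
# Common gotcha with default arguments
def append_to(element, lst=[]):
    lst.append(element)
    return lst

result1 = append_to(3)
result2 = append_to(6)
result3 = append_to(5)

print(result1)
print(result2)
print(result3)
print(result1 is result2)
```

Key concept: mutable default argument gotcha.
Step by step:
`result1 = append_to(3)` → result1 = [3]
`result2 = append_to(6)` → result1 = [3, 6] (same object as result2); result2 = [3, 6] (same object as result1)
`result3 = append_to(5)` → result1 = [3, 6, 5] (same object as result2, result3); result2 = [3, 6, 5] (same object as result1, result3); result3 = [3, 6, 5] (same object as result1, result2)
`print(result1)` → prints [3, 6, 5]
`print(result2)` → prints [3, 6, 5]
`print(result3)` → prints [3, 6, 5]
`print(result1 is result2)` → prints True

Answer:
[3, 6, 5]
[3, 6, 5]
[3, 6, 5]
True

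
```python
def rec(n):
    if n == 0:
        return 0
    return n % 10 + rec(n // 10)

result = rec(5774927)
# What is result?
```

Sum of digits of 5774927: 7 + 2 + 9 + 4 + 7 + 7 + 5 = 41

Answer: 41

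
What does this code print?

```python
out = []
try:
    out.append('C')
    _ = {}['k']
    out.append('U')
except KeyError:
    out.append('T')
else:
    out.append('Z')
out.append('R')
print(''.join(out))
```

Execution trace: 'C' (try body) → 'T' (except KeyError) → 'R' (after the try/except). Output: CTR

Answer: CTR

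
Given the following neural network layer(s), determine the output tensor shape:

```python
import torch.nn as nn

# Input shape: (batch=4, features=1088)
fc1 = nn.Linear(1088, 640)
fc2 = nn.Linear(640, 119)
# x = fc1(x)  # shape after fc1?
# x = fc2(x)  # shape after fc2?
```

Input: (4, 1088) -> after fc1: (4, 640) -> Output: (4, 119)

Answer: (4, 119)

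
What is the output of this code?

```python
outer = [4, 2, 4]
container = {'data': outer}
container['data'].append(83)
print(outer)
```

Key concept: dict holds reference to list.
Step by step:
`outer = [4, 2, 4]` → outer = [4, 2, 4]
`container = {'data': outer}` → container = {'data': [4, 2, 4]}
`container['data'].append(83)` → outer = [4, 2, 4, 83]; container = {'data': [4, 2, 4, 83]}
`print(outer)` → prints [4, 2, 4, 83]

Answer: [4, 2, 4, 83]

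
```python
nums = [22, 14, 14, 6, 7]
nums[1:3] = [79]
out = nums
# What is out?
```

Trace:
`nums = [22, 14, 14, 6, 7]` → nums = [22, 14, 14, 6, 7]
`nums[1:3] = [79]` → nums = [22, 79, 6, 7]
`out = nums` → out = [22, 79, 6, 7]
So out = [22, 79, 6, 7]

Answer: [22, 79, 6, 7]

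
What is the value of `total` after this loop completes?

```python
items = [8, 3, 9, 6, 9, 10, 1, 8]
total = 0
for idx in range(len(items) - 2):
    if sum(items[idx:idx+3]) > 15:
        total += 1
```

Count windows with sum > 15
`total` takes the values: 0 → 1 → 2 → 3 → 4 → 5 → 6

Answer: 6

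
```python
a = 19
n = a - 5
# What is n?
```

Trace:
`a = 19` → a = 19
`n = a - 5` → n = 14
So n = 14

Answer: 14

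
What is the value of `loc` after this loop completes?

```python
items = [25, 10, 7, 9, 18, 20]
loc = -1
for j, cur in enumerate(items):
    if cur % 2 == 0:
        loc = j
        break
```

First even number index in [25, 10, 7, 9, 18, 20]
`loc` takes the values: -1 → 1

Answer: 1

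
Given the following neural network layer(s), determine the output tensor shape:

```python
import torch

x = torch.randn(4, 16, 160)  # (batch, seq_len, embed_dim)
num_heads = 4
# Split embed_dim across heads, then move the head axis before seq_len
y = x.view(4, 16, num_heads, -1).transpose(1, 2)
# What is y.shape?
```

Input: (4, 16, 160) -> head_dim = 160 // 4 = 40; after view: (4, 16, 4, 40) -> after transpose(1, 2): (4, 4, 16, 40) -> Output: (4, 4, 16, 40)

Answer: (4, 4, 16, 40)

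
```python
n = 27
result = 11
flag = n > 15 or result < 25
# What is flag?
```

Trace:
`n = 27` → n = 27
`result = 11` → result = 11
`flag = n > 15 or result < 25` → flag = True
So flag = True

Answer: True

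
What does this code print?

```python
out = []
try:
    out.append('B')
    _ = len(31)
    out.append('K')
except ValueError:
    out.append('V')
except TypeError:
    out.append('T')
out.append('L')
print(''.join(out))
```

Execution trace: 'B' (try body) → 'T' (except TypeError) → 'L' (after the try/except). Output: BTL

Answer: BTL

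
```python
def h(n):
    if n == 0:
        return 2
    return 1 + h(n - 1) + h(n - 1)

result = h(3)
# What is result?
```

h(n) = 1 + 2·h(n-1), h(0)=2. Closed form: (2+1)·2^3 - 1 = 23.

Answer: 23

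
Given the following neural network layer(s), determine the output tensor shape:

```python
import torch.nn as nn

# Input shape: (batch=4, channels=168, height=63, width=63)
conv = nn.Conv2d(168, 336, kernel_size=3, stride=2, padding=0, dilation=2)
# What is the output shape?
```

Input: (4, 168, 63, 63) -> Output: (4, 336, 30, 30)

Answer: (4, 336, 30, 30)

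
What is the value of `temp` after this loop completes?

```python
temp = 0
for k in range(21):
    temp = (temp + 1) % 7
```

Increment mod 7, 21 times = 0
`temp` takes the values: 0 → 1 → 2 → 3 → 4 → 5 → 6 → 0 → 1 → 2 → 3 → 4 → 5 → 6 → 0 → 1 → 2 → 3 → 4 → 5 → 6 → 0

Answer: 0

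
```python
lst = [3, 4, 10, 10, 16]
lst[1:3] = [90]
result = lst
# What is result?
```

Trace:
`lst = [3, 4, 10, 10, 16]` → lst = [3, 4, 10, 10, 16]
`lst[1:3] = [90]` → lst = [3, 90, 10, 16]
`result = lst` → result = [3, 90, 10, 16]
So result = [3, 90, 10, 16]

Answer: [3, 90, 10, 16]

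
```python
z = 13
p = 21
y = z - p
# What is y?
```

Trace:
`z = 13` → z = 13
`p = 21` → p = 21
`y = z - p` → y = -8
So y = -8

Answer: -8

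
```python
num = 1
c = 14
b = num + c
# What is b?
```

Trace:
`num = 1` → num = 1
`c = 14` → c = 14
`b = num + c` → b = 15
So b = 15

Answer: 15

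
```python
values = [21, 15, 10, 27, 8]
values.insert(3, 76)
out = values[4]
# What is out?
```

Trace:
`values = [21, 15, 10, 27, 8]` → values = [21, 15, 10, 27, 8]
`values.insert(3, 76)` → values = [21, 15, 10, 76, 27, 8]
`out = values[4]` → out = 27
So out = 27

Answer: 27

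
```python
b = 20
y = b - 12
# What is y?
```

Trace:
`b = 20` → b = 20
`y = b - 12` → y = 8
So y = 8

Answer: 8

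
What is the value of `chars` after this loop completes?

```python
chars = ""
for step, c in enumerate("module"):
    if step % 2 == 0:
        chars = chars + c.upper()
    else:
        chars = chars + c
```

Uppercase even positions in 'module'
`chars` takes the values: "" → "M" → "Mo" → "MoD" → "MoDu" → "MoDuL" → "MoDuLe"

Answer: "MoDuLe"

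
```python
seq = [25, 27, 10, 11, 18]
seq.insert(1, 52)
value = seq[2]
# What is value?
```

Trace:
`seq = [25, 27, 10, 11, 18]` → seq = [25, 27, 10, 11, 18]
`seq.insert(1, 52)` → seq = [25, 52, 27, 10, 11, 18]
`value = seq[2]` → value = 27
So value = 27

Answer: 27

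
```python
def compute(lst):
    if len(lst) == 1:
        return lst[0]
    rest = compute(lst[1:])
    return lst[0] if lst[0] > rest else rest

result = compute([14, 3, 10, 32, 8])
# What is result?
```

Recursive max over [14, 3, 10, 32, 8] = 32

Answer: 32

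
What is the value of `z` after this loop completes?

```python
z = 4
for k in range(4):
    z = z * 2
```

Multiply by 2, 4 times: 4 * 2^4 = 64
`z` takes the values: 4 → 8 → 16 → 32 → 64

Answer: 64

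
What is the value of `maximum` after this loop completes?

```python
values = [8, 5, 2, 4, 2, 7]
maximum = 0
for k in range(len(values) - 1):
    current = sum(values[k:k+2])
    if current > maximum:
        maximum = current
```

Max sum of 2-element window in [8, 5, 2, 4, 2, 7]
`maximum` takes the values: 0 → 13

Answer: 13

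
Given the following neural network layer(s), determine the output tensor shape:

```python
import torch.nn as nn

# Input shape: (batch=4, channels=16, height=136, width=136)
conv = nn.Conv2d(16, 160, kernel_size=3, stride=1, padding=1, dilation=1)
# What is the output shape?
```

Input: (4, 16, 136, 136) -> Output: (4, 160, 136, 136)

Answer: (4, 160, 136, 136)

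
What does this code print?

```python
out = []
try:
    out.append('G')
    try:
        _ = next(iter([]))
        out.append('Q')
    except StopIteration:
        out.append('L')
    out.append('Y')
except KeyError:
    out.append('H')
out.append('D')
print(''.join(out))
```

Execution trace: 'G' (try body) → 'L' (inner except StopIteration) → 'Y' (try body, no exception) → 'D' (after the try/except). Output: GLYD

Answer: GLYD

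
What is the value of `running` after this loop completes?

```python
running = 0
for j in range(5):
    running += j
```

Sum of 0 to 4 = 10
`running` takes the values: 0 → 1 → 3 → 6 → 10

Answer: 10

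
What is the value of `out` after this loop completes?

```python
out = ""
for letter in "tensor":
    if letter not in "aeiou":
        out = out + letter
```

Remove vowels from 'tensor'
`out` takes the values: "" → "t" → "tn" → "tns" → "tnsr"

Answer: "tnsr"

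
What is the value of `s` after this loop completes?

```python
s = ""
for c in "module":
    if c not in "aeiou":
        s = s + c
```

Remove vowels from 'module'
`s` takes the values: "" → "m" → "md" → "mdl"

Answer: "mdl"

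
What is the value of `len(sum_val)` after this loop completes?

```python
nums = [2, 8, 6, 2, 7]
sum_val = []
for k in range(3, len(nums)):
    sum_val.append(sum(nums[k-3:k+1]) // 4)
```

Number of 4-element averages
`sum_val` takes the values: [] → [4] → [4, 5]
So `len(sum_val)` = 2

Answer: 2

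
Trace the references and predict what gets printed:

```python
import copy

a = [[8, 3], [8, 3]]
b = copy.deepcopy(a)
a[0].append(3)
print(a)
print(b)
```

Key concept: deep copy is fully independent.
Step by step:
`a = [[8, 3], [8, 3]]` → a = [[8, 3], [8, 3]]
`b = copy.deepcopy(a)` → b = [[8, 3], [8, 3]]
`a[0].append(3)` → a = [[8, 3, 3], [8, 3]]
`print(a)` → prints [[8, 3, 3], [8, 3]]
`print(b)` → prints [[8, 3], [8, 3]]

Answer:
[[8, 3, 3], [8, 3]]
[[8, 3], [8, 3]]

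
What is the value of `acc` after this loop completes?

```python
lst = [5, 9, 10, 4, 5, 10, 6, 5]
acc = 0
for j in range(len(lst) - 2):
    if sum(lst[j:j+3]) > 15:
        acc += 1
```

Count windows with sum > 15
`acc` takes the values: 0 → 1 → 2 → 3 → 4 → 5 → 6

Answer: 6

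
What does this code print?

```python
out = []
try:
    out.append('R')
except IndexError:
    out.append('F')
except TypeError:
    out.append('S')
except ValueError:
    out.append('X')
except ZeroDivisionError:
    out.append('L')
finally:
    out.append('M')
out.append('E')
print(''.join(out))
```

Execution trace: 'R' (try body, no exception) → 'M' (finally) → 'E' (after the try/except). Output: RME

Answer: RME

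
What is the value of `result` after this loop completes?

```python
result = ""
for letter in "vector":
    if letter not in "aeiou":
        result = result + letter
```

Remove vowels from 'vector'
`result` takes the values: "" → "v" → "vc" → "vct" → "vctr"

Answer: "vctr"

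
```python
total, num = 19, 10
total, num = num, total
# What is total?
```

Trace:
`total, num = 19, 10` → total = 19; num = 10
`total, num = num, total` → total = 10; num = 19
So total = 10

Answer: 10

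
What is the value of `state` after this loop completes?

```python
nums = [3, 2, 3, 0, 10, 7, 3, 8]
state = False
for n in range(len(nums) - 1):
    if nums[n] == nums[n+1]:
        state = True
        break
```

Check consecutive duplicates in [3, 2, 3, 0, 10, 7, 3, 8]
`state` takes the values: False

Answer: False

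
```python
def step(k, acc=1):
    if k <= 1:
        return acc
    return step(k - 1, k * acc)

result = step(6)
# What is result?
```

Accumulator trace (n, acc): (6, 1) -> (5, 6) -> (4, 30) -> (3, 120) -> (2, 360) -> (1, 720) -> return 720

Answer: 720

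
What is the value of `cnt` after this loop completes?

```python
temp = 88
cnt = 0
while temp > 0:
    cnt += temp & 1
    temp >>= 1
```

Count set bits in 88 (binary: 0b1011000)
`cnt` takes the values: 0 → 1 → 2 → 3

Answer: 3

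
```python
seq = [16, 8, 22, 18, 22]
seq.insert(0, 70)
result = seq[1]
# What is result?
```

Trace:
`seq = [16, 8, 22, 18, 22]` → seq = [16, 8, 22, 18, 22]
`seq.insert(0, 70)` → seq = [70, 16, 8, 22, 18, 22]
`result = seq[1]` → result = 16
So result = 16

Answer: 16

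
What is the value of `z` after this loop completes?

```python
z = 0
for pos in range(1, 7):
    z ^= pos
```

XOR of 1 to 6
`z` takes the values: 0 → 1 → 3 → 0 → 4 → 1 → 7

Answer: 7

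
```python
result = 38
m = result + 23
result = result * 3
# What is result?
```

Trace:
`result = 38` → result = 38
`m = result + 23` → m = 61
`result = result * 3` → result = 114
So result = 114

Answer: 114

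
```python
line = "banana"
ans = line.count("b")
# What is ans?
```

Trace:
`line = "banana"` → line = 'banana'
`ans = line.count("b")` → ans = 1
So ans = 1

Answer: 1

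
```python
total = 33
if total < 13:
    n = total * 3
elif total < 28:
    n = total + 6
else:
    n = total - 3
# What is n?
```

Trace:
`total = 33` → total = 33
`if total < 13: ...` → total < 13 is False, total < 28 is False, take else branch → n = 30
So n = 30

Answer: 30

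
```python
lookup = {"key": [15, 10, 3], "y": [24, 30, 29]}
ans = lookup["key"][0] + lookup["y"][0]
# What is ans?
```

Trace:
`lookup = {"key": [15, 10, 3], "y": [24, 30, 29]}` → lookup = {'key': [15, 10, 3], 'y': [24, 30, 29]}
`ans = lookup["key"][0] + lookup["y"][0]` → ans = 39
So ans = 39

Answer: 39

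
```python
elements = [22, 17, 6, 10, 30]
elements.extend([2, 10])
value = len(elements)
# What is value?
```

Trace:
`elements = [22, 17, 6, 10, 30]` → elements = [22, 17, 6, 10, 30]
`elements.extend([2, 10])` → elements = [22, 17, 6, 10, 30, 2, 10]
`value = len(elements)` → value = 7
So value = 7

Answer: 7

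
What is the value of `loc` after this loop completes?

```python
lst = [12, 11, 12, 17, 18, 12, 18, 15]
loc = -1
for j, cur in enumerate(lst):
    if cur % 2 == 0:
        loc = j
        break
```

First even number index in [12, 11, 12, 17, 18, 12, 18, 15]
`loc` takes the values: -1 → 0

Answer: 0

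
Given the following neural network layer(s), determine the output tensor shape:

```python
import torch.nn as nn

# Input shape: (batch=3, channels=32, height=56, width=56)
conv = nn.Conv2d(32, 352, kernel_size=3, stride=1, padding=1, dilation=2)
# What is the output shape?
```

Input: (3, 32, 56, 56) -> Output: (3, 352, 54, 54)

Answer: (3, 352, 54, 54)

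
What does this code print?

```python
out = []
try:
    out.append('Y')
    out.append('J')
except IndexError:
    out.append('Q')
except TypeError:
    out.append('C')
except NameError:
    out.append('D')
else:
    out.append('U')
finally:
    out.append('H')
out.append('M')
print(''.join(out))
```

Execution trace: 'Y' (try body) → 'J' (try body, no exception) → 'U' (else) → 'H' (finally) → 'M' (after the try/except). Output: YJUHM

Answer: YJUHM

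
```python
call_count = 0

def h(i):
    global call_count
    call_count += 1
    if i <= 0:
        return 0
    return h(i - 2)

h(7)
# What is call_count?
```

Linear recursion stepping by 2: 5 calls from i=7 down to ≤0.

Answer: 5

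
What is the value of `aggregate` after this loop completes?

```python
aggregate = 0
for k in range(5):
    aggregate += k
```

Sum of 0 to 4 = 10
`aggregate` takes the values: 0 → 1 → 3 → 6 → 10

Answer: 10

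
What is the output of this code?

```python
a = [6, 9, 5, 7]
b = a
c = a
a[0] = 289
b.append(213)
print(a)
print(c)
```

Key concept: multiple aliases.
Step by step:
`a = [6, 9, 5, 7]` → a = [6, 9, 5, 7]
`b = a` → b = [6, 9, 5, 7] (same object as a)
`c = a` → c = [6, 9, 5, 7] (same object as a, b)
`a[0] = 289` → a = [289, 9, 5, 7] (same object as b, c); b = [289, 9, 5, 7] (same object as a, c); c = [289, 9, 5, 7] (same object as a, b)
`b.append(213)` → a = [289, 9, 5, 7, 213] (same object as b, c); b = [289, 9, 5, 7, 213] (same object as a, c); c = [289, 9, 5, 7, 213] (same object as a, b)
`print(a)` → prints [289, 9, 5, 7, 213]
`print(c)` → prints [289, 9, 5, 7, 213]

Answer:
[289, 9, 5, 7, 213]
[289, 9, 5, 7, 213]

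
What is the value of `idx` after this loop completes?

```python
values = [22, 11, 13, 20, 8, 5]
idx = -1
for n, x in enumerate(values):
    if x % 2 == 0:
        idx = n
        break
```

First even number index in [22, 11, 13, 20, 8, 5]
`idx` takes the values: -1 → 0

Answer: 0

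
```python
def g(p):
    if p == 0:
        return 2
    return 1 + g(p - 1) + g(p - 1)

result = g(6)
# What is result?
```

g(p) = 1 + 2·g(p-1), g(0)=2. Closed form: (2+1)·2^6 - 1 = 191.

Answer: 191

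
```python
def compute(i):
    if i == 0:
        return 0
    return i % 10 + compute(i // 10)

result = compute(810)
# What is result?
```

Sum of digits of 810: 0 + 1 + 8 = 9

Answer: 9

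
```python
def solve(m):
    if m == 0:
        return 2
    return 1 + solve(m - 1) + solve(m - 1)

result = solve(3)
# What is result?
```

solve(m) = 1 + 2·solve(m-1), solve(0)=2. Closed form: (2+1)·2^3 - 1 = 23.

Answer: 23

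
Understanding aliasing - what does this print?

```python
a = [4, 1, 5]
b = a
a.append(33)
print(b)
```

Key concept: basic list aliasing.
Step by step:
`a = [4, 1, 5]` → a = [4, 1, 5]
`b = a` → b = [4, 1, 5] (same object as a)
`a.append(33)` → a = [4, 1, 5, 33] (same object as b); b = [4, 1, 5, 33] (same object as a)
`print(b)` → prints [4, 1, 5, 33]

Answer: [4, 1, 5, 33]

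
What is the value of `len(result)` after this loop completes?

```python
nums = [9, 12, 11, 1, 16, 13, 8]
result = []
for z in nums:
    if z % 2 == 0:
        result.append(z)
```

Count even numbers in [9, 12, 11, 1, 16, 13, 8]
`result` takes the values: [] → [12] → [12, 16] → [12, 16, 8]
So `len(result)` = 3

Answer: 3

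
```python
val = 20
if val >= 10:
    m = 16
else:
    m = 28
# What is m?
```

Trace:
`val = 20` → val = 20
`if val >= 10: ...` → val >= 10 is True → m = 16
So m = 16

Answer: 16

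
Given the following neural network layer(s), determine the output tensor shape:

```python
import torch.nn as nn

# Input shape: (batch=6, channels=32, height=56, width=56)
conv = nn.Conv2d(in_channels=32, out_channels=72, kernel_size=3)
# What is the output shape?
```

Input: (6, 32, 56, 56) -> Output: (6, 72, 54, 54)

Answer: (6, 72, 54, 54)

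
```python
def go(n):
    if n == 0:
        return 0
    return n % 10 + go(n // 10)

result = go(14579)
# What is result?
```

Sum of digits of 14579: 9 + 7 + 5 + 4 + 1 = 26

Answer: 26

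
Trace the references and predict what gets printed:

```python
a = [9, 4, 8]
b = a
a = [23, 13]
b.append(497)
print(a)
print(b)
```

Key concept: rebinding vs mutation: a is rebound to a new list, b still points at the original.
Step by step:
`a = [9, 4, 8]` → a = [9, 4, 8]
`b = a` → b = [9, 4, 8] (same object as a)
`a = [23, 13]` → a = [23, 13]
`b.append(497)` → b = [9, 4, 8, 497]
`print(a)` → prints [23, 13]
`print(b)` → prints [9, 4, 8, 497]

Answer:
[23, 13]
[9, 4, 8, 497]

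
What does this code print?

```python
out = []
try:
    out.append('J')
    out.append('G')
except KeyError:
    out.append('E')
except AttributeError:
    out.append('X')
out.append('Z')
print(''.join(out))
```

Execution trace: 'J' (try body) → 'G' (try body, no exception) → 'Z' (after the try/except). Output: JGZ

Answer: JGZ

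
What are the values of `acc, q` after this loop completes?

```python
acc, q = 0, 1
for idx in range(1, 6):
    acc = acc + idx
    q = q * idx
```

Sum and factorial of 1 to 5
`acc, q` takes the values: (0, 1) → (1, 1) → (3, 1) → (3, 2) → (6, 2) → (6, 6) → (10, 6) → (10, 24) → (15, 24) → (15, 120)

Answer: 15, 120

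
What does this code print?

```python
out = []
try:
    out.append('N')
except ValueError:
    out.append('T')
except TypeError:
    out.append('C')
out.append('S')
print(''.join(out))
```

Execution trace: 'N' (try body, no exception) → 'S' (after the try/except). Output: NS

Answer: NS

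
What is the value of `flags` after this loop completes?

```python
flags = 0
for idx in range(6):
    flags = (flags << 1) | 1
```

Build 6 consecutive 1-bits: 0b111111
`flags` takes the values: 0 → 1 → 3 → 7 → 15 → 31 → 63

Answer: 63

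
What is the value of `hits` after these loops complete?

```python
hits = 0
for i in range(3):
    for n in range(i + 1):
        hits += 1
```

Triangle: 1 + 2 + ... + 3
`hits` takes the values: 0 → 1 → 2 → 3 → 4 → 5 → 6

Answer: 6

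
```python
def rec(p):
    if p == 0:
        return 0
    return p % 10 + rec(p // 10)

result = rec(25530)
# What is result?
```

Sum of digits of 25530: 0 + 3 + 5 + 5 + 2 = 15

Answer: 15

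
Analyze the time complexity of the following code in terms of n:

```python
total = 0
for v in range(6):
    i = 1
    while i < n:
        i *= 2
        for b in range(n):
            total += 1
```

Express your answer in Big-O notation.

Each loop level contributes: 1 × log n × n. Multiplying the contributions gives O(n log n).

Answer: O(n log n)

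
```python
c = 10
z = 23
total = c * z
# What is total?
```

Trace:
`c = 10` → c = 10
`z = 23` → z = 23
`total = c * z` → total = 230
So total = 230

Answer: 230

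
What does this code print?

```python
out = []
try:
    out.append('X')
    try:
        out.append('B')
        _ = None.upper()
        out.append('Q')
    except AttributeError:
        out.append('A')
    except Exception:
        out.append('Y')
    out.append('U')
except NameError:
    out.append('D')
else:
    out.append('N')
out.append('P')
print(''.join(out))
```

Execution trace: 'X' (try body) → 'B' (inner try body) → 'A' (inner except AttributeError) → 'U' (try body, no exception) → 'N' (else) → 'P' (after the try/except). Output: XBAUNP

Answer: XBAUNP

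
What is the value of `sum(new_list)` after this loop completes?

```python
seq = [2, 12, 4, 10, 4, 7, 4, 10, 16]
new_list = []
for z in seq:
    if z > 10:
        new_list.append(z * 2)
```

Sum of doubled values > 10
`new_list` takes the values: [] → [24] → [24, 32]
So `sum(new_list)` = 56

Answer: 56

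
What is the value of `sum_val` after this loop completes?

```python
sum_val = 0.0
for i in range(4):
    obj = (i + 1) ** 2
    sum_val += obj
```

Sum of squared losses 1² + 2² + ... + 4²
`sum_val` takes the values: 0.0 → 1.0 → 5.0 → 14.0 → 30.0

Answer: 30.0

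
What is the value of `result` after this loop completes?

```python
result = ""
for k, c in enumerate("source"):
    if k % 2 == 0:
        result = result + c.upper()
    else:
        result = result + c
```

Uppercase even positions in 'source'
`result` takes the values: "" → "S" → "So" → "SoU" → "SoUr" → "SoUrC" → "SoUrCe"

Answer: "SoUrCe"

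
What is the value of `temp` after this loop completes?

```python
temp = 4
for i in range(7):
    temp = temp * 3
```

Multiply by 3, 7 times: 4 * 3^7 = 8748
`temp` takes the values: 4 → 12 → 36 → 108 → 324 → 972 → 2916 → 8748

Answer: 8748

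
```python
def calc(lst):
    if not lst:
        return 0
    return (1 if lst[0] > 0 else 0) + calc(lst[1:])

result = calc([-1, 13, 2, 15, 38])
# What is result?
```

Count of positive elements in [-1, 13, 2, 15, 38] = 4

Answer: 4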